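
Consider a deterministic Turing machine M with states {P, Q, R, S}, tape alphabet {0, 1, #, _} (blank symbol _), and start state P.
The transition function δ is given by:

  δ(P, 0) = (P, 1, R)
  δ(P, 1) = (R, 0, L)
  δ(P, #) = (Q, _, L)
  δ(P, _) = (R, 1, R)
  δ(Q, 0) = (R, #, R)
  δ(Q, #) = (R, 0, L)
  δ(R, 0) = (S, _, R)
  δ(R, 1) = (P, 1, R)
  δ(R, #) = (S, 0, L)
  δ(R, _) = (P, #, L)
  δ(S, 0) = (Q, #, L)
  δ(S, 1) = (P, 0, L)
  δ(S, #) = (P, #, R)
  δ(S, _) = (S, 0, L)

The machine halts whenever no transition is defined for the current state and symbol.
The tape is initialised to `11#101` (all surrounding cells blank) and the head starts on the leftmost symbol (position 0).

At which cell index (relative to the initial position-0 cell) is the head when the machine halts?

state=P head=0 tape=___[1]1#101   (P,1)→(R,0,L)
state=R head=-1 tape=__[_]01#101   (R,_)→(P,#,L)
state=P head=-2 tape=_[_]#01#101   (P,_)→(R,1,R)
state=R head=-1 tape=_1[#]01#101   (R,#)→(S,0,L)
state=S head=-2 tape=_[1]001#101   (S,1)→(P,0,L)
state=P head=-3 tape=[_]0001#101   (P,_)→(R,1,R)
state=R head=-2 tape=1[0]001#101   (R,0)→(S,_,R)
state=S head=-1 tape=1_[0]01#101   (S,0)→(Q,#,L)
state=Q head=-2 tape=1[_]#01#101
At halt the head is at cell -2.

-2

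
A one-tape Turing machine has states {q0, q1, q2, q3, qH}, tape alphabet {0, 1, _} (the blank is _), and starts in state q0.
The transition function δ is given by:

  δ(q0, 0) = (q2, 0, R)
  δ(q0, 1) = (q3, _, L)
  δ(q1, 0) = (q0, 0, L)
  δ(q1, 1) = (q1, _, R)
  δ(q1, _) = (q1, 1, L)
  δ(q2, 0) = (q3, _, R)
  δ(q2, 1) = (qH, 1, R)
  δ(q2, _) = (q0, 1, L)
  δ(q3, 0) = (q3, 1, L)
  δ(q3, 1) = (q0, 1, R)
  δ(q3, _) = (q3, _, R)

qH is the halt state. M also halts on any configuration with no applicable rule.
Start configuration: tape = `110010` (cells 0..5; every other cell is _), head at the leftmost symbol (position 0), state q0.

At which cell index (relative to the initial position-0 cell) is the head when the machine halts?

q0 | _[1]10010__   read 1 → write _, move L, go to q3
q3 | [_]_10010__   read _ → write _, move R, go to q3
q3 | _[_]10010__   read _ → write _, move R, go to q3
q3 | __[1]0010__   read 1 → write 1, move R, go to q0
q0 | __1[0]010__   read 0 → write 0, move R, go to q2
q2 | __10[0]10__   read 0 → write _, move R, go to q3
q3 | __10_[1]0__   read 1 → write 1, move R, go to q0
q0 | __10_1[0]__   read 0 → write 0, move R, go to q2
q2 | __10_10[_]_   read _ → write 1, move L, go to q0
q0 | __10_1[0]1_   read 0 → write 0, move R, go to q2
q2 | __10_10[1]_   read 1 → write 1, move R, go to qH
qH | __10_101[_]
At halt the head is at cell 7.

7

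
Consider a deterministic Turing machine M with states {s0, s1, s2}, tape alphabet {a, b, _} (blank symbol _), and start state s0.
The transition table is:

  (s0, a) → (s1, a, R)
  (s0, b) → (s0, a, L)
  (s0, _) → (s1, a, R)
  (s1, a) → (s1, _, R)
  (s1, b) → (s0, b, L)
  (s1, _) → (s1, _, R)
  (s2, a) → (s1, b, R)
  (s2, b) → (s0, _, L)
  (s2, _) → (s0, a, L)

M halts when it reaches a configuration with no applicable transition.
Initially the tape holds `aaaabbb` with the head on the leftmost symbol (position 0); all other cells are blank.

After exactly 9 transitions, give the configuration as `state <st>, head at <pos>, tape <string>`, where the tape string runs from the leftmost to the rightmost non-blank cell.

state s0, head at 3, tape a__abbb

state=s0 head=0 tape=[a]aaabbb   (s0,a)→(s1,a,R)
state=s1 head=1 tape=a[a]aabbb   (s1,a)→(s1,_,R)
state=s1 head=2 tape=a_[a]abbb   (s1,a)→(s1,_,R)
state=s1 head=3 tape=a__[a]bbb   (s1,a)→(s1,_,R)
state=s1 head=4 tape=a___[b]bb   (s1,b)→(s0,b,L)
state=s0 head=3 tape=a__[_]bbb   (s0,_)→(s1,a,R)
state=s1 head=4 tape=a__a[b]bb   (s1,b)→(s0,b,L)
state=s0 head=3 tape=a__[a]bbb   (s0,a)→(s1,a,R)
state=s1 head=4 tape=a__a[b]bb   (s1,b)→(s0,b,L)
state=s0 head=3 tape=a__[a]bbb
After 9 steps: state s0, head at 3, tape a__abbb.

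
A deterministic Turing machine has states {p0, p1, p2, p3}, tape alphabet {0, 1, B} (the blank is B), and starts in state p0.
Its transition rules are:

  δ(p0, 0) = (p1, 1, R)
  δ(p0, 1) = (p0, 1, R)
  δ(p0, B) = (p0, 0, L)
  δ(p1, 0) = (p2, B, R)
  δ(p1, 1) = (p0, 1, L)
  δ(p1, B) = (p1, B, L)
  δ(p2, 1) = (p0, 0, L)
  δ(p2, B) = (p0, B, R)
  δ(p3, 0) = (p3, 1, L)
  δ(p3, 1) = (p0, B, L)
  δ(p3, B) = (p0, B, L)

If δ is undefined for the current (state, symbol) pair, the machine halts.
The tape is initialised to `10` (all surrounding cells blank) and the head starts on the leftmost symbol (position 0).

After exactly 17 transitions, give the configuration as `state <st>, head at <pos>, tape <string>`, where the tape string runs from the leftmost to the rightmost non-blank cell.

state=p0 head=0 tape=[1]0BBB   (p0,1)→(p0,1,R)
state=p0 head=1 tape=1[0]BBB   (p0,0)→(p1,1,R)
state=p1 head=2 tape=11[B]BB   (p1,B)→(p1,B,L)
state=p1 head=1 tape=1[1]BBB   (p1,1)→(p0,1,L)
state=p0 head=0 tape=[1]1BBB   (p0,1)→(p0,1,R)
state=p0 head=1 tape=1[1]BBB   (p0,1)→(p0,1,R)
state=p0 head=2 tape=11[B]BB   (p0,B)→(p0,0,L)
state=p0 head=1 tape=1[1]0BB   (p0,1)→(p0,1,R)
state=p0 head=2 tape=11[0]BB   (p0,0)→(p1,1,R)
state=p1 head=3 tape=111[B]B   (p1,B)→(p1,B,L)
state=p1 head=2 tape=11[1]BB   (p1,1)→(p0,1,L)
state=p0 head=1 tape=1[1]1BB   (p0,1)→(p0,1,R)
state=p0 head=2 tape=11[1]BB   (p0,1)→(p0,1,R)
state=p0 head=3 tape=111[B]B   (p0,B)→(p0,0,L)
state=p0 head=2 tape=11[1]0B   (p0,1)→(p0,1,R)
state=p0 head=3 tape=111[0]B   (p0,0)→(p1,1,R)
state=p1 head=4 tape=1111[B]   (p1,B)→(p1,B,L)
state=p1 head=3 tape=111[1]B
After 17 steps: state p1, head at 3, tape 1111.

state p1, head at 3, tape 1111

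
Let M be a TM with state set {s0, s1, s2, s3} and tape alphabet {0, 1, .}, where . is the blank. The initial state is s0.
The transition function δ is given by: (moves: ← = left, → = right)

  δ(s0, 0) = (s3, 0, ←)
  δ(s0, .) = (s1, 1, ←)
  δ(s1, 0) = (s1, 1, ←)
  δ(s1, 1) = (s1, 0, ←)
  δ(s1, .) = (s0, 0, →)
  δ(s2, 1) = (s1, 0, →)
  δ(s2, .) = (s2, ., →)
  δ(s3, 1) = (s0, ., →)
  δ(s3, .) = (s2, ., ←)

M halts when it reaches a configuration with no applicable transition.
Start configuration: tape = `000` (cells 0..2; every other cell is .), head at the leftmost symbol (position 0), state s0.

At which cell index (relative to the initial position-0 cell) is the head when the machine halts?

0

s0 | ..[0]00   read 0 → write 0, move ←, go to s3
s3 | .[.]000   read . → write ., move ←, go to s2
s2 | [.].000   read . → write ., move →, go to s2
s2 | .[.]000   read . → write ., move →, go to s2
s2 | ..[0]00
At halt the head is at cell 0.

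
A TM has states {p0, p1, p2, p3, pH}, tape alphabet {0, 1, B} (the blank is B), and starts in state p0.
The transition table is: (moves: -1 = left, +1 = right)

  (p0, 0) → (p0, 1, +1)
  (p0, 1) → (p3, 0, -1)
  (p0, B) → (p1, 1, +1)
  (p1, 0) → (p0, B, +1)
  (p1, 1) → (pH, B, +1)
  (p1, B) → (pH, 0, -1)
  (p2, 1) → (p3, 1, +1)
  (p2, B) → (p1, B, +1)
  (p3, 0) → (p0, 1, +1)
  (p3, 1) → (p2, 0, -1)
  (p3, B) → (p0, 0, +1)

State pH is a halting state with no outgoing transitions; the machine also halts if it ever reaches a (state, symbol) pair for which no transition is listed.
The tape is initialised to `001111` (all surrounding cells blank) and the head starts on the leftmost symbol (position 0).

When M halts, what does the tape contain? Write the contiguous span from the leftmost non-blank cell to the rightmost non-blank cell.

p0 | [0]01111BB   read 0 → write 1, move +1, go to p0
p0 | 1[0]1111BB   read 0 → write 1, move +1, go to p0
p0 | 11[1]111BB   read 1 → write 0, move -1, go to p3
p3 | 1[1]0111BB   read 1 → write 0, move -1, go to p2
p2 | [1]00111BB   read 1 → write 1, move +1, go to p3
p3 | 1[0]0111BB   read 0 → write 1, move +1, go to p0
p0 | 11[0]111BB   read 0 → write 1, move +1, go to p0
p0 | 111[1]11BB   read 1 → write 0, move -1, go to p3
p3 | 11[1]011BB   read 1 → write 0, move -1, go to p2
p2 | 1[1]0011BB   read 1 → write 1, move +1, go to p3
p3 | 11[0]011BB   read 0 → write 1, move +1, go to p0
p0 | 111[0]11BB   read 0 → write 1, move +1, go to p0
p0 | 1111[1]1BB   read 1 → write 0, move -1, go to p3
p3 | 111[1]01BB   read 1 → write 0, move -1, go to p2
p2 | 11[1]001BB   read 1 → write 1, move +1, go to p3
p3 | 111[0]01BB   read 0 → write 1, move +1, go to p0
p0 | 1111[0]1BB   read 0 → write 1, move +1, go to p0
p0 | 11111[1]BB   read 1 → write 0, move -1, go to p3
p3 | 1111[1]0BB   read 1 → write 0, move -1, go to p2
p2 | 111[1]00BB   read 1 → write 1, move +1, go to p3
p3 | 1111[0]0BB   read 0 → write 1, move +1, go to p0
p0 | 11111[0]BB   read 0 → write 1, move +1, go to p0
p0 | 111111[B]B   read B → write 1, move +1, go to p1
p1 | 1111111[B]   read B → write 0, move -1, go to pH
pH | 111111[1]0
The non-blank tape span at halt is 11111110.

11111110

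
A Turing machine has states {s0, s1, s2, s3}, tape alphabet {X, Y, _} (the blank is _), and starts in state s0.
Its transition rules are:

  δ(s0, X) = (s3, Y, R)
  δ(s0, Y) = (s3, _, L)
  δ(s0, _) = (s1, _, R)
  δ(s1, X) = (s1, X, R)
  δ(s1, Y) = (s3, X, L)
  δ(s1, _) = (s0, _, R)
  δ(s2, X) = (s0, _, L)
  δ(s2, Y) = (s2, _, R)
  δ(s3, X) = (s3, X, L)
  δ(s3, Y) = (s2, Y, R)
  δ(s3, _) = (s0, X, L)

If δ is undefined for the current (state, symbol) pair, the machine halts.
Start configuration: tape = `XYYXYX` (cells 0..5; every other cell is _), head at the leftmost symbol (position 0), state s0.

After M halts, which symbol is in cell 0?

state=s0 head=0 tape=[X]YYXYX_   (s0,X)→(s3,Y,R)
state=s3 head=1 tape=Y[Y]YXYX_   (s3,Y)→(s2,Y,R)
state=s2 head=2 tape=YY[Y]XYX_   (s2,Y)→(s2,_,R)
state=s2 head=3 tape=YY_[X]YX_   (s2,X)→(s0,_,L)
state=s0 head=2 tape=YY[_]_YX_   (s0,_)→(s1,_,R)
state=s1 head=3 tape=YY_[_]YX_   (s1,_)→(s0,_,R)
state=s0 head=4 tape=YY__[Y]X_   (s0,Y)→(s3,_,L)
state=s3 head=3 tape=YY_[_]_X_   (s3,_)→(s0,X,L)
state=s0 head=2 tape=YY[_]X_X_   (s0,_)→(s1,_,R)
state=s1 head=3 tape=YY_[X]_X_   (s1,X)→(s1,X,R)
state=s1 head=4 tape=YY_X[_]X_   (s1,_)→(s0,_,R)
state=s0 head=5 tape=YY_X_[X]_   (s0,X)→(s3,Y,R)
state=s3 head=6 tape=YY_X_Y[_]   (s3,_)→(s0,X,L)
state=s0 head=5 tape=YY_X_[Y]X   (s0,Y)→(s3,_,L)
state=s3 head=4 tape=YY_X[_]_X   (s3,_)→(s0,X,L)
state=s0 head=3 tape=YY_[X]X_X   (s0,X)→(s3,Y,R)
state=s3 head=4 tape=YY_Y[X]_X   (s3,X)→(s3,X,L)
state=s3 head=3 tape=YY_[Y]X_X   (s3,Y)→(s2,Y,R)
state=s2 head=4 tape=YY_Y[X]_X   (s2,X)→(s0,_,L)
state=s0 head=3 tape=YY_[Y]__X   (s0,Y)→(s3,_,L)
state=s3 head=2 tape=YY[_]___X   (s3,_)→(s0,X,L)
state=s0 head=1 tape=Y[Y]X___X   (s0,Y)→(s3,_,L)
state=s3 head=0 tape=[Y]_X___X   (s3,Y)→(s2,Y,R)
state=s2 head=1 tape=Y[_]X___X
Cell 0 holds Y when M halts.

Y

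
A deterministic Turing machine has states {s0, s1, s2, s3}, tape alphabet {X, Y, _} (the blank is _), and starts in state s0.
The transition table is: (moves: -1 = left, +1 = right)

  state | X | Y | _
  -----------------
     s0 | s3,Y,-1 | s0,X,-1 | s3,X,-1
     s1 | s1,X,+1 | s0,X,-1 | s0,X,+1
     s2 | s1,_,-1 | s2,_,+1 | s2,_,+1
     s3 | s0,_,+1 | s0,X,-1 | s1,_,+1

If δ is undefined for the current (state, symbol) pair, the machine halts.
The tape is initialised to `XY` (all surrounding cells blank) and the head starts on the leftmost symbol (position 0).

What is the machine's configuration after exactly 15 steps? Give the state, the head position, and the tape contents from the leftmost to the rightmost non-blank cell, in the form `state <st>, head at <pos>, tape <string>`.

state s1, head at 1, tape XXX

state=s0 head=0 tape=__[X]Y   (s0,X)→(s3,Y,-1)
state=s3 head=-1 tape=_[_]YY   (s3,_)→(s1,_,+1)
state=s1 head=0 tape=__[Y]Y   (s1,Y)→(s0,X,-1)
state=s0 head=-1 tape=_[_]XY   (s0,_)→(s3,X,-1)
state=s3 head=-2 tape=[_]XXY   (s3,_)→(s1,_,+1)
state=s1 head=-1 tape=_[X]XY   (s1,X)→(s1,X,+1)
state=s1 head=0 tape=_X[X]Y   (s1,X)→(s1,X,+1)
state=s1 head=1 tape=_XX[Y]   (s1,Y)→(s0,X,-1)
state=s0 head=0 tape=_X[X]X   (s0,X)→(s3,Y,-1)
state=s3 head=-1 tape=_[X]YX   (s3,X)→(s0,_,+1)
state=s0 head=0 tape=__[Y]X   (s0,Y)→(s0,X,-1)
state=s0 head=-1 tape=_[_]XX   (s0,_)→(s3,X,-1)
state=s3 head=-2 tape=[_]XXX   (s3,_)→(s1,_,+1)
state=s1 head=-1 tape=_[X]XX   (s1,X)→(s1,X,+1)
state=s1 head=0 tape=_X[X]X   (s1,X)→(s1,X,+1)
state=s1 head=1 tape=_XX[X]
After 15 steps: state s1, head at 1, tape XXX.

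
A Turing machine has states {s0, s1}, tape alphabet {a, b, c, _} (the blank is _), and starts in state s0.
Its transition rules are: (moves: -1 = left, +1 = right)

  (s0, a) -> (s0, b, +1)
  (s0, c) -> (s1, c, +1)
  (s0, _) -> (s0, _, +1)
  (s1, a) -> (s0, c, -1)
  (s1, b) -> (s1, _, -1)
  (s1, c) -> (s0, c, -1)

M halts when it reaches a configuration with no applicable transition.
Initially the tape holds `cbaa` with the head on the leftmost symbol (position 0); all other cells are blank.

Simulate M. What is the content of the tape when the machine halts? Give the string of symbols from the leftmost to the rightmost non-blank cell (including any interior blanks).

c_aa

state=s0 head=0 tape=_[c]baa   (s0,c)→(s1,c,+1)
state=s1 head=1 tape=_c[b]aa   (s1,b)→(s1,_,-1)
state=s1 head=0 tape=_[c]_aa   (s1,c)→(s0,c,-1)
state=s0 head=-1 tape=[_]c_aa   (s0,_)→(s0,_,+1)
state=s0 head=0 tape=_[c]_aa   (s0,c)→(s1,c,+1)
state=s1 head=1 tape=_c[_]aa
The non-blank tape span at halt is c_aa.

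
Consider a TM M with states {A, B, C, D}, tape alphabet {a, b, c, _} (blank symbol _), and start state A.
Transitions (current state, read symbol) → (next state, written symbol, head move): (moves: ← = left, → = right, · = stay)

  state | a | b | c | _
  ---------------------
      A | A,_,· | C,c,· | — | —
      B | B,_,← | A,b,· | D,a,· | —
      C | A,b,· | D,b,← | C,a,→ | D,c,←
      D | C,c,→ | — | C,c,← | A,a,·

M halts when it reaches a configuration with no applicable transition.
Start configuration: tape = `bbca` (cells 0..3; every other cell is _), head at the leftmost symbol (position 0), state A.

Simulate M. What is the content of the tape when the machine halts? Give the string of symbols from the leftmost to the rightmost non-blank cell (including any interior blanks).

ccbca

state=A head=0 tape=__[b]bca   (A,b)→(C,c,·)
state=C head=0 tape=__[c]bca   (C,c)→(C,a,→)
state=C head=1 tape=__a[b]ca   (C,b)→(D,b,←)
state=D head=0 tape=__[a]bca   (D,a)→(C,c,→)
state=C head=1 tape=__c[b]ca   (C,b)→(D,b,←)
state=D head=0 tape=__[c]bca   (D,c)→(C,c,←)
state=C head=-1 tape=_[_]cbca   (C,_)→(D,c,←)
state=D head=-2 tape=[_]ccbca   (D,_)→(A,a,·)
state=A head=-2 tape=[a]ccbca   (A,a)→(A,_,·)
state=A head=-2 tape=[_]ccbca
The non-blank tape span at halt is ccbca.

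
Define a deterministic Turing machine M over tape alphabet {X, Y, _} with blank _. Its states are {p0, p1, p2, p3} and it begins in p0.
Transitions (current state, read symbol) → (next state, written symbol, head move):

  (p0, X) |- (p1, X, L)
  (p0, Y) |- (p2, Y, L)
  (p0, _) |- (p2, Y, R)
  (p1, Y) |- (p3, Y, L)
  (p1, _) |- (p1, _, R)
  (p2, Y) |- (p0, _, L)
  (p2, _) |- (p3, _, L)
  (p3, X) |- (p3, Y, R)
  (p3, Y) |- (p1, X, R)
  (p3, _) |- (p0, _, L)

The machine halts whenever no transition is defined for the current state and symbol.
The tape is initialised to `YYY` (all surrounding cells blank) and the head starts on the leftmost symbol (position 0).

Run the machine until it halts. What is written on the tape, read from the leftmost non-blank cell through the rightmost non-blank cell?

p0 | ___[Y]YY   read Y → write Y, move L, go to p2
p2 | __[_]YYY   read _ → write _, move L, go to p3
p3 | _[_]_YYY   read _ → write _, move L, go to p0
p0 | [_]__YYY   read _ → write Y, move R, go to p2
p2 | Y[_]_YYY   read _ → write _, move L, go to p3
p3 | [Y]__YYY   read Y → write X, move R, go to p1
p1 | X[_]_YYY   read _ → write _, move R, go to p1
p1 | X_[_]YYY   read _ → write _, move R, go to p1
p1 | X__[Y]YY   read Y → write Y, move L, go to p3
p3 | X_[_]YYY   read _ → write _, move L, go to p0
p0 | X[_]_YYY   read _ → write Y, move R, go to p2
p2 | XY[_]YYY   read _ → write _, move L, go to p3
p3 | X[Y]_YYY   read Y → write X, move R, go to p1
p1 | XX[_]YYY   read _ → write _, move R, go to p1
p1 | XX_[Y]YY   read Y → write Y, move L, go to p3
p3 | XX[_]YYY   read _ → write _, move L, go to p0
p0 | X[X]_YYY   read X → write X, move L, go to p1
p1 | [X]X_YYY
The non-blank tape span at halt is XX_YYY.

XX_YYY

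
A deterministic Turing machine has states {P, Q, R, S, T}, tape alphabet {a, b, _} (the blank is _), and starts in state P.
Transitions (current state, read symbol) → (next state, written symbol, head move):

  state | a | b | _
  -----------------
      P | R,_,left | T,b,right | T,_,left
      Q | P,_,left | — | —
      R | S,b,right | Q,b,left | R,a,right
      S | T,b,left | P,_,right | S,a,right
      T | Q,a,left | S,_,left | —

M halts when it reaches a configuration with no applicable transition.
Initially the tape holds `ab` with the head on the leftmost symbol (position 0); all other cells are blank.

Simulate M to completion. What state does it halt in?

T

state=P head=0 tape=__[a]b_   (P,a)→(R,_,left)
state=R head=-1 tape=_[_]_b_   (R,_)→(R,a,right)
state=R head=0 tape=_a[_]b_   (R,_)→(R,a,right)
state=R head=1 tape=_aa[b]_   (R,b)→(Q,b,left)
state=Q head=0 tape=_a[a]b_   (Q,a)→(P,_,left)
state=P head=-1 tape=_[a]_b_   (P,a)→(R,_,left)
state=R head=-2 tape=[_]__b_   (R,_)→(R,a,right)
state=R head=-1 tape=a[_]_b_   (R,_)→(R,a,right)
state=R head=0 tape=aa[_]b_   (R,_)→(R,a,right)
state=R head=1 tape=aaa[b]_   (R,b)→(Q,b,left)
state=Q head=0 tape=aa[a]b_   (Q,a)→(P,_,left)
state=P head=-1 tape=a[a]_b_   (P,a)→(R,_,left)
state=R head=-2 tape=[a]__b_   (R,a)→(S,b,right)
state=S head=-1 tape=b[_]_b_   (S,_)→(S,a,right)
state=S head=0 tape=ba[_]b_   (S,_)→(S,a,right)
state=S head=1 tape=baa[b]_   (S,b)→(P,_,right)
state=P head=2 tape=baa_[_]   (P,_)→(T,_,left)
state=T head=1 tape=baa[_]_
No transition is defined for (T, _); M halts in state T.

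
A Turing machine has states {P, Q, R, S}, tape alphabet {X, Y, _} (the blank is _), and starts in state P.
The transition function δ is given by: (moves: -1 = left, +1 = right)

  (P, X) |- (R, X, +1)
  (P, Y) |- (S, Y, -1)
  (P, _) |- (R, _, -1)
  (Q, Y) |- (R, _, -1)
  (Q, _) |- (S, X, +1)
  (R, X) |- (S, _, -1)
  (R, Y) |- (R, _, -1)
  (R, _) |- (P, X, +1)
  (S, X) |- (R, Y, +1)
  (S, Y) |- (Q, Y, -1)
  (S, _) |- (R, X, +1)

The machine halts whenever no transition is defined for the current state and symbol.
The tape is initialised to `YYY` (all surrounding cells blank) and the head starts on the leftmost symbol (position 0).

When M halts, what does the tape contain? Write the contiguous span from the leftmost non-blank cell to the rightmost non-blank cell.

XY__YY

P | ___[Y]YY   read Y → write Y, move -1, go to S
S | __[_]YYY   read _ → write X, move +1, go to R
R | __X[Y]YY   read Y → write _, move -1, go to R
R | __[X]_YY   read X → write _, move -1, go to S
S | _[_]__YY   read _ → write X, move +1, go to R
R | _X[_]_YY   read _ → write X, move +1, go to P
P | _XX[_]YY   read _ → write _, move -1, go to R
R | _X[X]_YY   read X → write _, move -1, go to S
S | _[X]__YY   read X → write Y, move +1, go to R
R | _Y[_]_YY   read _ → write X, move +1, go to P
P | _YX[_]YY   read _ → write _, move -1, go to R
R | _Y[X]_YY   read X → write _, move -1, go to S
S | _[Y]__YY   read Y → write Y, move -1, go to Q
Q | [_]Y__YY   read _ → write X, move +1, go to S
S | X[Y]__YY   read Y → write Y, move -1, go to Q
Q | [X]Y__YY
The non-blank tape span at halt is XY__YY.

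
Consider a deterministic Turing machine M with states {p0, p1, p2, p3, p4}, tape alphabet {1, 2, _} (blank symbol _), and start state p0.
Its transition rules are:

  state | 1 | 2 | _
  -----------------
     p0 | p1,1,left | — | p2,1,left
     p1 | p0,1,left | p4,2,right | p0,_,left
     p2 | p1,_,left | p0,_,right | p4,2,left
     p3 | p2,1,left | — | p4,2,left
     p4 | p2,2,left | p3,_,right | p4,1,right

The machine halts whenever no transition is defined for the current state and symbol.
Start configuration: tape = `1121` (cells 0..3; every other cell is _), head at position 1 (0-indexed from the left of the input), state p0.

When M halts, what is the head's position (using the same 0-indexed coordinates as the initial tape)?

-3

p0 | _____1[1]21   read 1 → write 1, move left, go to p1
p1 | _____[1]121   read 1 → write 1, move left, go to p0
p0 | ____[_]1121   read _ → write 1, move left, go to p2
p2 | ___[_]11121   read _ → write 2, move left, go to p4
p4 | __[_]211121   read _ → write 1, move right, go to p4
p4 | __1[2]11121   read 2 → write _, move right, go to p3
p3 | __1_[1]1121   read 1 → write 1, move left, go to p2
p2 | __1[_]11121   read _ → write 2, move left, go to p4
p4 | __[1]211121   read 1 → write 2, move left, go to p2
p2 | _[_]2211121   read _ → write 2, move left, go to p4
p4 | [_]22211121   read _ → write 1, move right, go to p4
p4 | 1[2]2211121   read 2 → write _, move right, go to p3
p3 | 1_[2]211121
At halt the head is at cell -3.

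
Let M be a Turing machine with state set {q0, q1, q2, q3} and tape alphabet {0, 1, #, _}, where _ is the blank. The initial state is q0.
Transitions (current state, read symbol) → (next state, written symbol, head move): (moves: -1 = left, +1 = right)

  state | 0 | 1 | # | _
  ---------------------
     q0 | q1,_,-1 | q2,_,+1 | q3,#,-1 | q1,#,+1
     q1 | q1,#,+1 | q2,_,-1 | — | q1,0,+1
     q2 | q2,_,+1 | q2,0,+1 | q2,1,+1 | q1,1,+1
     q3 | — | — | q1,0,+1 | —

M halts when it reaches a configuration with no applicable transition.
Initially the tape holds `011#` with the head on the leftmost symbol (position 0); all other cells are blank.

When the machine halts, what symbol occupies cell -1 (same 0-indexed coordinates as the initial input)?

q0 | _[0]11#   read 0 → write _, move -1, go to q1
q1 | [_]_11#   read _ → write 0, move +1, go to q1
q1 | 0[_]11#   read _ → write 0, move +1, go to q1
q1 | 00[1]1#   read 1 → write _, move -1, go to q2
q2 | 0[0]_1#   read 0 → write _, move +1, go to q2
q2 | 0_[_]1#   read _ → write 1, move +1, go to q1
q1 | 0_1[1]#   read 1 → write _, move -1, go to q2
q2 | 0_[1]_#   read 1 → write 0, move +1, go to q2
q2 | 0_0[_]#   read _ → write 1, move +1, go to q1
q1 | 0_01[#]
Cell -1 holds 0 when M halts.

0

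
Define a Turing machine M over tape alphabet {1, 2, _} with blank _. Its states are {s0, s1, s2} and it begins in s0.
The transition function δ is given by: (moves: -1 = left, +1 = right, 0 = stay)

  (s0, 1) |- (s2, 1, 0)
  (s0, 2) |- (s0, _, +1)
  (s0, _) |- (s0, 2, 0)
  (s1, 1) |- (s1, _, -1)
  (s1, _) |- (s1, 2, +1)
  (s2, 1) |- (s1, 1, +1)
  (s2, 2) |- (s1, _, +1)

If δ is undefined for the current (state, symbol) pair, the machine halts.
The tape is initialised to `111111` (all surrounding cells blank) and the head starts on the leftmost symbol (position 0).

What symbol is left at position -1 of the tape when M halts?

2

state=s0 head=0 tape=_[1]11111   (s0,1)→(s2,1,0)
state=s2 head=0 tape=_[1]11111   (s2,1)→(s1,1,+1)
state=s1 head=1 tape=_1[1]1111   (s1,1)→(s1,_,-1)
state=s1 head=0 tape=_[1]_1111   (s1,1)→(s1,_,-1)
state=s1 head=-1 tape=[_]__1111   (s1,_)→(s1,2,+1)
state=s1 head=0 tape=2[_]_1111   (s1,_)→(s1,2,+1)
state=s1 head=1 tape=22[_]1111   (s1,_)→(s1,2,+1)
state=s1 head=2 tape=222[1]111   (s1,1)→(s1,_,-1)
state=s1 head=1 tape=22[2]_111
Cell -1 holds 2 when M halts.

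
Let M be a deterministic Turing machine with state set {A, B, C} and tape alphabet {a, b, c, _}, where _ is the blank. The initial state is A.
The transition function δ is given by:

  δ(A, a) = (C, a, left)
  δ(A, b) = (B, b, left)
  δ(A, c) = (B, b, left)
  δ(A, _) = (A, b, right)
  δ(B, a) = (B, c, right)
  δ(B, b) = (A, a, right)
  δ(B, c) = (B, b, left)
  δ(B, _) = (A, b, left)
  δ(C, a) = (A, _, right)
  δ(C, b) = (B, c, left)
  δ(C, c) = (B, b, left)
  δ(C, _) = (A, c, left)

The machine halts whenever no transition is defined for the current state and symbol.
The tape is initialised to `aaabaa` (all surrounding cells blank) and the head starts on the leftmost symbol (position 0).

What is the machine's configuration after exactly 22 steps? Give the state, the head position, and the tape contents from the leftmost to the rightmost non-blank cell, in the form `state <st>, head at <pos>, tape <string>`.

A | ____[a]aabaa   read a → write a, move left, go to C
C | ___[_]aaabaa   read _ → write c, move left, go to A
A | __[_]caaabaa   read _ → write b, move right, go to A
A | __b[c]aaabaa   read c → write b, move left, go to B
B | __[b]baaabaa   read b → write a, move right, go to A
A | __a[b]aaabaa   read b → write b, move left, go to B
B | __[a]baaabaa   read a → write c, move right, go to B
B | __c[b]aaabaa   read b → write a, move right, go to A
A | __ca[a]aabaa   read a → write a, move left, go to C
C | __c[a]aaabaa   read a → write _, move right, go to A
A | __c_[a]aabaa   read a → write a, move left, go to C
C | __c[_]aaabaa   read _ → write c, move left, go to A
A | __[c]caaabaa   read c → write b, move left, go to B
B | _[_]bcaaabaa   read _ → write b, move left, go to A
A | [_]bbcaaabaa   read _ → write b, move right, go to A
A | b[b]bcaaabaa   read b → write b, move left, go to B
B | [b]bbcaaabaa   read b → write a, move right, go to A
A | a[b]bcaaabaa   read b → write b, move left, go to B
B | [a]bbcaaabaa   read a → write c, move right, go to B
B | c[b]bcaaabaa   read b → write a, move right, go to A
A | ca[b]caaabaa   read b → write b, move left, go to B
B | c[a]bcaaabaa   read a → write c, move right, go to B
B | cc[b]caaabaa
After 22 steps: state B, head at -2, tape ccbcaaabaa.

state B, head at -2, tape ccbcaaabaa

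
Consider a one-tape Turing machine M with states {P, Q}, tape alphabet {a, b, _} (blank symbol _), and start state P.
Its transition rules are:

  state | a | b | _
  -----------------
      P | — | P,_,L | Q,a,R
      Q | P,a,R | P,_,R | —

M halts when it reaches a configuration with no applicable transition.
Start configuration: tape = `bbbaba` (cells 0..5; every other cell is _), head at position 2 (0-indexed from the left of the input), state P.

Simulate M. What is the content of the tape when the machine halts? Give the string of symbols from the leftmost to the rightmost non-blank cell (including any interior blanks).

a___aba

state=P head=2 tape=_bb[b]aba   (P,b)→(P,_,L)
state=P head=1 tape=_b[b]_aba   (P,b)→(P,_,L)
state=P head=0 tape=_[b]__aba   (P,b)→(P,_,L)
state=P head=-1 tape=[_]___aba   (P,_)→(Q,a,R)
state=Q head=0 tape=a[_]__aba
The non-blank tape span at halt is a___aba.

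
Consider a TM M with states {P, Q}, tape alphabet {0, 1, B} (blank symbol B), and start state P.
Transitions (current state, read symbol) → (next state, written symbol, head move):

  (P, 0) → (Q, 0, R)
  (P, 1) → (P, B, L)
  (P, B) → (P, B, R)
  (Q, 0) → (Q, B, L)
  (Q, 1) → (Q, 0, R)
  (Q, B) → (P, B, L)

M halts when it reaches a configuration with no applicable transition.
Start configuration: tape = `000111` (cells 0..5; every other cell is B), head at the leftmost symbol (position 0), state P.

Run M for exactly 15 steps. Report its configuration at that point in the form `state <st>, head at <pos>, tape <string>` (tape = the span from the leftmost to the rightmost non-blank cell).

state P, head at 5, tape 0000

state=P head=0 tape=BB[0]00111B   (P,0)→(Q,0,R)
state=Q head=1 tape=BB0[0]0111B   (Q,0)→(Q,B,L)
state=Q head=0 tape=BB[0]B0111B   (Q,0)→(Q,B,L)
state=Q head=-1 tape=B[B]BB0111B   (Q,B)→(P,B,L)
state=P head=-2 tape=[B]BBB0111B   (P,B)→(P,B,R)
state=P head=-1 tape=B[B]BB0111B   (P,B)→(P,B,R)
state=P head=0 tape=BB[B]B0111B   (P,B)→(P,B,R)
state=P head=1 tape=BBB[B]0111B   (P,B)→(P,B,R)
state=P head=2 tape=BBBB[0]111B   (P,0)→(Q,0,R)
state=Q head=3 tape=BBBB0[1]11B   (Q,1)→(Q,0,R)
state=Q head=4 tape=BBBB00[1]1B   (Q,1)→(Q,0,R)
state=Q head=5 tape=BBBB000[1]B   (Q,1)→(Q,0,R)
state=Q head=6 tape=BBBB0000[B]   (Q,B)→(P,B,L)
state=P head=5 tape=BBBB000[0]B   (P,0)→(Q,0,R)
state=Q head=6 tape=BBBB0000[B]   (Q,B)→(P,B,L)
state=P head=5 tape=BBBB000[0]B
After 15 steps: state P, head at 5, tape 0000.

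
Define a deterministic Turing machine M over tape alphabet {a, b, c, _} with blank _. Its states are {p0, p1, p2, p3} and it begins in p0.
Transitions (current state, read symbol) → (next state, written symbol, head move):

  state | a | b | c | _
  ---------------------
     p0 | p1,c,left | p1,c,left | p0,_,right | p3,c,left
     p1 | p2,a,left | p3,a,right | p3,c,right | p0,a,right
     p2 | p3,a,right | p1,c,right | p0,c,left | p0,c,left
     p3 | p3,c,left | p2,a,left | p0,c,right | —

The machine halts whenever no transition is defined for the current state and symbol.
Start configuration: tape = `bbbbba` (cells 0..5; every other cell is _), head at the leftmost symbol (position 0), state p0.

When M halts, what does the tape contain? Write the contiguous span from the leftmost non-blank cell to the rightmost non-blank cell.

aaaaaa_c

p0 | _[b]bbbba_   read b → write c, move left, go to p1
p1 | [_]cbbbba_   read _ → write a, move right, go to p0
p0 | a[c]bbbba_   read c → write _, move right, go to p0
p0 | a_[b]bbba_   read b → write c, move left, go to p1
p1 | a[_]cbbba_   read _ → write a, move right, go to p0
p0 | aa[c]bbba_   read c → write _, move right, go to p0
p0 | aa_[b]bba_   read b → write c, move left, go to p1
p1 | aa[_]cbba_   read _ → write a, move right, go to p0
p0 | aaa[c]bba_   read c → write _, move right, go to p0
p0 | aaa_[b]ba_   read b → write c, move left, go to p1
p1 | aaa[_]cba_   read _ → write a, move right, go to p0
p0 | aaaa[c]ba_   read c → write _, move right, go to p0
p0 | aaaa_[b]a_   read b → write c, move left, go to p1
p1 | aaaa[_]ca_   read _ → write a, move right, go to p0
p0 | aaaaa[c]a_   read c → write _, move right, go to p0
p0 | aaaaa_[a]_   read a → write c, move left, go to p1
p1 | aaaaa[_]c_   read _ → write a, move right, go to p0
p0 | aaaaaa[c]_   read c → write _, move right, go to p0
p0 | aaaaaa_[_]   read _ → write c, move left, go to p3
p3 | aaaaaa[_]c
The non-blank tape span at halt is aaaaaa_c.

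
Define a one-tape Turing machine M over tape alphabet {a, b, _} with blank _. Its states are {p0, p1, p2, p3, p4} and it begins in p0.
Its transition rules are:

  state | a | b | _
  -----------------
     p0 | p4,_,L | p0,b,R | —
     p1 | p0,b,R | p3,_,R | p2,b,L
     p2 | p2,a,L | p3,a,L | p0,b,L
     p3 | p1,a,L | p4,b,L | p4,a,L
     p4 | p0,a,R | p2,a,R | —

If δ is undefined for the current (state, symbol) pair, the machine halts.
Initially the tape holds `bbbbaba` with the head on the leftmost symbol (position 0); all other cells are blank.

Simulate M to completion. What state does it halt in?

p4

state=p0 head=0 tape=_[b]bbbaba   (p0,b)→(p0,b,R)
state=p0 head=1 tape=_b[b]bbaba   (p0,b)→(p0,b,R)
state=p0 head=2 tape=_bb[b]baba   (p0,b)→(p0,b,R)
state=p0 head=3 tape=_bbb[b]aba   (p0,b)→(p0,b,R)
state=p0 head=4 tape=_bbbb[a]ba   (p0,a)→(p4,_,L)
state=p4 head=3 tape=_bbb[b]_ba   (p4,b)→(p2,a,R)
state=p2 head=4 tape=_bbba[_]ba   (p2,_)→(p0,b,L)
state=p0 head=3 tape=_bbb[a]bba   (p0,a)→(p4,_,L)
state=p4 head=2 tape=_bb[b]_bba   (p4,b)→(p2,a,R)
state=p2 head=3 tape=_bba[_]bba   (p2,_)→(p0,b,L)
state=p0 head=2 tape=_bb[a]bbba   (p0,a)→(p4,_,L)
state=p4 head=1 tape=_b[b]_bbba   (p4,b)→(p2,a,R)
state=p2 head=2 tape=_ba[_]bbba   (p2,_)→(p0,b,L)
state=p0 head=1 tape=_b[a]bbbba   (p0,a)→(p4,_,L)
state=p4 head=0 tape=_[b]_bbbba   (p4,b)→(p2,a,R)
state=p2 head=1 tape=_a[_]bbbba   (p2,_)→(p0,b,L)
state=p0 head=0 tape=_[a]bbbbba   (p0,a)→(p4,_,L)
state=p4 head=-1 tape=[_]_bbbbba
No transition is defined for (p4, _); M halts in state p4.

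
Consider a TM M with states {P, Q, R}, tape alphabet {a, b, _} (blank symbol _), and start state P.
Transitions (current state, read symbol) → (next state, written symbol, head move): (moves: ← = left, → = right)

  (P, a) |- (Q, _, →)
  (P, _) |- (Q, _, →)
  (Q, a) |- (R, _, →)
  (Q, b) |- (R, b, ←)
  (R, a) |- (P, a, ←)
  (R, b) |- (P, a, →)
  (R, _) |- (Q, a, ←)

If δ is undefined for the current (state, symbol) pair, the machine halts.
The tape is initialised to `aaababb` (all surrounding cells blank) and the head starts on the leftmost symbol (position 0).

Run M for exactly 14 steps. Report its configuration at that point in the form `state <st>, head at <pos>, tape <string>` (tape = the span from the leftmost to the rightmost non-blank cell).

state=P head=0 tape=[a]aababb   (P,a)→(Q,_,→)
state=Q head=1 tape=_[a]ababb   (Q,a)→(R,_,→)
state=R head=2 tape=__[a]babb   (R,a)→(P,a,←)
state=P head=1 tape=_[_]ababb   (P,_)→(Q,_,→)
state=Q head=2 tape=__[a]babb   (Q,a)→(R,_,→)
state=R head=3 tape=___[b]abb   (R,b)→(P,a,→)
state=P head=4 tape=___a[a]bb   (P,a)→(Q,_,→)
state=Q head=5 tape=___a_[b]b   (Q,b)→(R,b,←)
state=R head=4 tape=___a[_]bb   (R,_)→(Q,a,←)
state=Q head=3 tape=___[a]abb   (Q,a)→(R,_,→)
state=R head=4 tape=____[a]bb   (R,a)→(P,a,←)
state=P head=3 tape=___[_]abb   (P,_)→(Q,_,→)
state=Q head=4 tape=____[a]bb   (Q,a)→(R,_,→)
state=R head=5 tape=_____[b]b   (R,b)→(P,a,→)
state=P head=6 tape=_____a[b]
After 14 steps: state P, head at 6, tape ab.

state P, head at 6, tape ab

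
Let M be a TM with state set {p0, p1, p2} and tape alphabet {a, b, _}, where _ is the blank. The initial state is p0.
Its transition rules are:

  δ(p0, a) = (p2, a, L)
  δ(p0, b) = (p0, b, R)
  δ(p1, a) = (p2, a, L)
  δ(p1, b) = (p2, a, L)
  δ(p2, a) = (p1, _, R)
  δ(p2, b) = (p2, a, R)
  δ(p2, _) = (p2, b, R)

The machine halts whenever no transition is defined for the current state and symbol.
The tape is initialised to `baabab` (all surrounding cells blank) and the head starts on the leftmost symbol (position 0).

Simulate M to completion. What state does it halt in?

p1

state=p0 head=0 tape=[b]aabab_   (p0,b)→(p0,b,R)
state=p0 head=1 tape=b[a]abab_   (p0,a)→(p2,a,L)
state=p2 head=0 tape=[b]aabab_   (p2,b)→(p2,a,R)
state=p2 head=1 tape=a[a]abab_   (p2,a)→(p1,_,R)
state=p1 head=2 tape=a_[a]bab_   (p1,a)→(p2,a,L)
state=p2 head=1 tape=a[_]abab_   (p2,_)→(p2,b,R)
state=p2 head=2 tape=ab[a]bab_   (p2,a)→(p1,_,R)
state=p1 head=3 tape=ab_[b]ab_   (p1,b)→(p2,a,L)
state=p2 head=2 tape=ab[_]aab_   (p2,_)→(p2,b,R)
state=p2 head=3 tape=abb[a]ab_   (p2,a)→(p1,_,R)
state=p1 head=4 tape=abb_[a]b_   (p1,a)→(p2,a,L)
state=p2 head=3 tape=abb[_]ab_   (p2,_)→(p2,b,R)
state=p2 head=4 tape=abbb[a]b_   (p2,a)→(p1,_,R)
state=p1 head=5 tape=abbb_[b]_   (p1,b)→(p2,a,L)
state=p2 head=4 tape=abbb[_]a_   (p2,_)→(p2,b,R)
state=p2 head=5 tape=abbbb[a]_   (p2,a)→(p1,_,R)
state=p1 head=6 tape=abbbb_[_]
No transition is defined for (p1, _); M halts in state p1.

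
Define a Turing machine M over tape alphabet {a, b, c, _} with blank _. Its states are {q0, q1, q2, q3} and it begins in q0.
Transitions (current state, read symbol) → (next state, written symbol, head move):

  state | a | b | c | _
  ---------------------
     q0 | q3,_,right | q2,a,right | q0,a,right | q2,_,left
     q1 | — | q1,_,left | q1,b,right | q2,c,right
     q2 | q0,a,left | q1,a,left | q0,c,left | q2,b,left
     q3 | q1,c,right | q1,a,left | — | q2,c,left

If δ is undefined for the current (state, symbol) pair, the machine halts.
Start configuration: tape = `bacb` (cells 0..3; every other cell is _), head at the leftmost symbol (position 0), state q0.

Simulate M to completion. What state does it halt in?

state=q0 head=0 tape=[b]acb   (q0,b)→(q2,a,right)
state=q2 head=1 tape=a[a]cb   (q2,a)→(q0,a,left)
state=q0 head=0 tape=[a]acb   (q0,a)→(q3,_,right)
state=q3 head=1 tape=_[a]cb   (q3,a)→(q1,c,right)
state=q1 head=2 tape=_c[c]b   (q1,c)→(q1,b,right)
state=q1 head=3 tape=_cb[b]   (q1,b)→(q1,_,left)
state=q1 head=2 tape=_c[b]_   (q1,b)→(q1,_,left)
state=q1 head=1 tape=_[c]__   (q1,c)→(q1,b,right)
state=q1 head=2 tape=_b[_]_   (q1,_)→(q2,c,right)
state=q2 head=3 tape=_bc[_]   (q2,_)→(q2,b,left)
state=q2 head=2 tape=_b[c]b   (q2,c)→(q0,c,left)
state=q0 head=1 tape=_[b]cb   (q0,b)→(q2,a,right)
state=q2 head=2 tape=_a[c]b   (q2,c)→(q0,c,left)
state=q0 head=1 tape=_[a]cb   (q0,a)→(q3,_,right)
state=q3 head=2 tape=__[c]b
No transition is defined for (q3, c); M halts in state q3.

q3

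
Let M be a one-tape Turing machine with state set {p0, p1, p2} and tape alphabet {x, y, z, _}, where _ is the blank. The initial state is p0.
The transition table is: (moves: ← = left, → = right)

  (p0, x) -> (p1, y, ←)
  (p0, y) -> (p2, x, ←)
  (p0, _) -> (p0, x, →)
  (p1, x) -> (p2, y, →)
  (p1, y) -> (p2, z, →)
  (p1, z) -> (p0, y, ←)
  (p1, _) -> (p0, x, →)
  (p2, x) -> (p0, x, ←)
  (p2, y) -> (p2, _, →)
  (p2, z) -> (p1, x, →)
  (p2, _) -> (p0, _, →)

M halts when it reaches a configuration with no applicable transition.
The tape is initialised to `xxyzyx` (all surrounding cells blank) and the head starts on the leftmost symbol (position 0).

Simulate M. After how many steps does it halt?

state=p0 head=0 tape=__[x]xyzyx   (p0,x)→(p1,y,←)
state=p1 head=-1 tape=_[_]yxyzyx   (p1,_)→(p0,x,→)
state=p0 head=0 tape=_x[y]xyzyx   (p0,y)→(p2,x,←)
state=p2 head=-1 tape=_[x]xxyzyx   (p2,x)→(p0,x,←)
state=p0 head=-2 tape=[_]xxxyzyx   (p0,_)→(p0,x,→)
state=p0 head=-1 tape=x[x]xxyzyx   (p0,x)→(p1,y,←)
state=p1 head=-2 tape=[x]yxxyzyx   (p1,x)→(p2,y,→)
state=p2 head=-1 tape=y[y]xxyzyx   (p2,y)→(p2,_,→)
state=p2 head=0 tape=y_[x]xyzyx   (p2,x)→(p0,x,←)
state=p0 head=-1 tape=y[_]xxyzyx   (p0,_)→(p0,x,→)
state=p0 head=0 tape=yx[x]xyzyx   (p0,x)→(p1,y,←)
state=p1 head=-1 tape=y[x]yxyzyx   (p1,x)→(p2,y,→)
state=p2 head=0 tape=yy[y]xyzyx   (p2,y)→(p2,_,→)
state=p2 head=1 tape=yy_[x]yzyx   (p2,x)→(p0,x,←)
state=p0 head=0 tape=yy[_]xyzyx   (p0,_)→(p0,x,→)
state=p0 head=1 tape=yyx[x]yzyx   (p0,x)→(p1,y,←)
state=p1 head=0 tape=yy[x]yyzyx   (p1,x)→(p2,y,→)
state=p2 head=1 tape=yyy[y]yzyx   (p2,y)→(p2,_,→)
state=p2 head=2 tape=yyy_[y]zyx   (p2,y)→(p2,_,→)
state=p2 head=3 tape=yyy__[z]yx   (p2,z)→(p1,x,→)
state=p1 head=4 tape=yyy__x[y]x   (p1,y)→(p2,z,→)
state=p2 head=5 tape=yyy__xz[x]   (p2,x)→(p0,x,←)
state=p0 head=4 tape=yyy__x[z]x
M halts after 22 transitions.

22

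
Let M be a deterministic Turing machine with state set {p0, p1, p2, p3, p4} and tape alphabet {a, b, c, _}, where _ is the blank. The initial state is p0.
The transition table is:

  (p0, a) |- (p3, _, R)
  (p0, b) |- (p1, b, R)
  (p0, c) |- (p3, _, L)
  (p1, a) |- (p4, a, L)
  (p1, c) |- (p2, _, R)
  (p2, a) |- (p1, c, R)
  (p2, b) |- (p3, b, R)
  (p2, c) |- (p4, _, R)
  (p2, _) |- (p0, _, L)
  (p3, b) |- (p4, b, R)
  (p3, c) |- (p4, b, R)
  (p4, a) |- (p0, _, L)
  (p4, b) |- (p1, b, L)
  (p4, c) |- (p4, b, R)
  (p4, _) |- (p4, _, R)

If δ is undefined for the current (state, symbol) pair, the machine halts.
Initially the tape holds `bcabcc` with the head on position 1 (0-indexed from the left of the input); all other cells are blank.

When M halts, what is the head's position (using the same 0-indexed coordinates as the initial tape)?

p0 | b[c]abcc   read c → write _, move L, go to p3
p3 | [b]_abcc   read b → write b, move R, go to p4
p4 | b[_]abcc   read _ → write _, move R, go to p4
p4 | b_[a]bcc   read a → write _, move L, go to p0
p0 | b[_]_bcc
At halt the head is at cell 1.

1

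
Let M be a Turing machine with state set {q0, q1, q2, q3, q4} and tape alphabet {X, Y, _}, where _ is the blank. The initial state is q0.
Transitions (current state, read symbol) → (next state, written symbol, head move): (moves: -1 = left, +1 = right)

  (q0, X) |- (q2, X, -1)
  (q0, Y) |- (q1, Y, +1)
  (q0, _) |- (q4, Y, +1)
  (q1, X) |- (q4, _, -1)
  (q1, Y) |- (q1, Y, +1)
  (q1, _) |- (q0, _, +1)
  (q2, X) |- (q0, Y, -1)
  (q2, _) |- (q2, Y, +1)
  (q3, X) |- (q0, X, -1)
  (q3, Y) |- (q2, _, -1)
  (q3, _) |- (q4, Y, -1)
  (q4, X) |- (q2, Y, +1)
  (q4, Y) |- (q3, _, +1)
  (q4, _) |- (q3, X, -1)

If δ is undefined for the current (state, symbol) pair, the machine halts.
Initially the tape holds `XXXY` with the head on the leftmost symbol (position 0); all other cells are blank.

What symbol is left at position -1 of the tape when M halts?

Y

state=q0 head=0 tape=__[X]XXY   (q0,X)→(q2,X,-1)
state=q2 head=-1 tape=_[_]XXXY   (q2,_)→(q2,Y,+1)
state=q2 head=0 tape=_Y[X]XXY   (q2,X)→(q0,Y,-1)
state=q0 head=-1 tape=_[Y]YXXY   (q0,Y)→(q1,Y,+1)
state=q1 head=0 tape=_Y[Y]XXY   (q1,Y)→(q1,Y,+1)
state=q1 head=1 tape=_YY[X]XY   (q1,X)→(q4,_,-1)
state=q4 head=0 tape=_Y[Y]_XY   (q4,Y)→(q3,_,+1)
state=q3 head=1 tape=_Y_[_]XY   (q3,_)→(q4,Y,-1)
state=q4 head=0 tape=_Y[_]YXY   (q4,_)→(q3,X,-1)
state=q3 head=-1 tape=_[Y]XYXY   (q3,Y)→(q2,_,-1)
state=q2 head=-2 tape=[_]_XYXY   (q2,_)→(q2,Y,+1)
state=q2 head=-1 tape=Y[_]XYXY   (q2,_)→(q2,Y,+1)
state=q2 head=0 tape=YY[X]YXY   (q2,X)→(q0,Y,-1)
state=q0 head=-1 tape=Y[Y]YYXY   (q0,Y)→(q1,Y,+1)
state=q1 head=0 tape=YY[Y]YXY   (q1,Y)→(q1,Y,+1)
state=q1 head=1 tape=YYY[Y]XY   (q1,Y)→(q1,Y,+1)
state=q1 head=2 tape=YYYY[X]Y   (q1,X)→(q4,_,-1)
state=q4 head=1 tape=YYY[Y]_Y   (q4,Y)→(q3,_,+1)
state=q3 head=2 tape=YYY_[_]Y   (q3,_)→(q4,Y,-1)
state=q4 head=1 tape=YYY[_]YY   (q4,_)→(q3,X,-1)
state=q3 head=0 tape=YY[Y]XYY   (q3,Y)→(q2,_,-1)
state=q2 head=-1 tape=Y[Y]_XYY
Cell -1 holds Y when M halts.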